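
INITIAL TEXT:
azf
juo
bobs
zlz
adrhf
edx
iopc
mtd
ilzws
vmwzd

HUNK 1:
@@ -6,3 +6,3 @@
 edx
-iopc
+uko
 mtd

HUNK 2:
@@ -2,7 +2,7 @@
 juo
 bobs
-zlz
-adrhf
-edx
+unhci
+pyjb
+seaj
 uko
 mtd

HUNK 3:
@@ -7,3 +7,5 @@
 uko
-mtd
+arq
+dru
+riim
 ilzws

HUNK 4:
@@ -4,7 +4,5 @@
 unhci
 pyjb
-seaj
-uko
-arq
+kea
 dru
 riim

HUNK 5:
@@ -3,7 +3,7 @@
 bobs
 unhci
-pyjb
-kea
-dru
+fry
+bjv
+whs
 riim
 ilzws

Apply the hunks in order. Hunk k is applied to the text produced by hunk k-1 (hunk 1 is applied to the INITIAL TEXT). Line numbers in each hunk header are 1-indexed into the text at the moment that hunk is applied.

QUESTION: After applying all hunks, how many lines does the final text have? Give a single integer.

Hunk 1: at line 6 remove [iopc] add [uko] -> 10 lines: azf juo bobs zlz adrhf edx uko mtd ilzws vmwzd
Hunk 2: at line 2 remove [zlz,adrhf,edx] add [unhci,pyjb,seaj] -> 10 lines: azf juo bobs unhci pyjb seaj uko mtd ilzws vmwzd
Hunk 3: at line 7 remove [mtd] add [arq,dru,riim] -> 12 lines: azf juo bobs unhci pyjb seaj uko arq dru riim ilzws vmwzd
Hunk 4: at line 4 remove [seaj,uko,arq] add [kea] -> 10 lines: azf juo bobs unhci pyjb kea dru riim ilzws vmwzd
Hunk 5: at line 3 remove [pyjb,kea,dru] add [fry,bjv,whs] -> 10 lines: azf juo bobs unhci fry bjv whs riim ilzws vmwzd
Final line count: 10

Answer: 10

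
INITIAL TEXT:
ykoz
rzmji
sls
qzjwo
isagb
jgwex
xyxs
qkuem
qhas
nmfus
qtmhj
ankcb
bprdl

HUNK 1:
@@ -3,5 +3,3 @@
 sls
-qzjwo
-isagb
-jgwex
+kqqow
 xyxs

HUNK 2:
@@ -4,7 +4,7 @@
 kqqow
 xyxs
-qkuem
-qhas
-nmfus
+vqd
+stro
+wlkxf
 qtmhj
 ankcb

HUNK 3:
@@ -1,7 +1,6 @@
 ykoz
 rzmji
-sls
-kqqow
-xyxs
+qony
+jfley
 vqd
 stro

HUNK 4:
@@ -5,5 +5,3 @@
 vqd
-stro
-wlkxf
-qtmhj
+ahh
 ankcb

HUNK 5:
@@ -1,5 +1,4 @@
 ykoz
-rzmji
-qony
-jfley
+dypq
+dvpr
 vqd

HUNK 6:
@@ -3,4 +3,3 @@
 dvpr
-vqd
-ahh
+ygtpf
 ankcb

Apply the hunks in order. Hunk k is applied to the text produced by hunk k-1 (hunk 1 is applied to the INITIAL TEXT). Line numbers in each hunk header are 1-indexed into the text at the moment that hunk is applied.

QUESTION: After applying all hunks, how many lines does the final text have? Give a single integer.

Answer: 6

Derivation:
Hunk 1: at line 3 remove [qzjwo,isagb,jgwex] add [kqqow] -> 11 lines: ykoz rzmji sls kqqow xyxs qkuem qhas nmfus qtmhj ankcb bprdl
Hunk 2: at line 4 remove [qkuem,qhas,nmfus] add [vqd,stro,wlkxf] -> 11 lines: ykoz rzmji sls kqqow xyxs vqd stro wlkxf qtmhj ankcb bprdl
Hunk 3: at line 1 remove [sls,kqqow,xyxs] add [qony,jfley] -> 10 lines: ykoz rzmji qony jfley vqd stro wlkxf qtmhj ankcb bprdl
Hunk 4: at line 5 remove [stro,wlkxf,qtmhj] add [ahh] -> 8 lines: ykoz rzmji qony jfley vqd ahh ankcb bprdl
Hunk 5: at line 1 remove [rzmji,qony,jfley] add [dypq,dvpr] -> 7 lines: ykoz dypq dvpr vqd ahh ankcb bprdl
Hunk 6: at line 3 remove [vqd,ahh] add [ygtpf] -> 6 lines: ykoz dypq dvpr ygtpf ankcb bprdl
Final line count: 6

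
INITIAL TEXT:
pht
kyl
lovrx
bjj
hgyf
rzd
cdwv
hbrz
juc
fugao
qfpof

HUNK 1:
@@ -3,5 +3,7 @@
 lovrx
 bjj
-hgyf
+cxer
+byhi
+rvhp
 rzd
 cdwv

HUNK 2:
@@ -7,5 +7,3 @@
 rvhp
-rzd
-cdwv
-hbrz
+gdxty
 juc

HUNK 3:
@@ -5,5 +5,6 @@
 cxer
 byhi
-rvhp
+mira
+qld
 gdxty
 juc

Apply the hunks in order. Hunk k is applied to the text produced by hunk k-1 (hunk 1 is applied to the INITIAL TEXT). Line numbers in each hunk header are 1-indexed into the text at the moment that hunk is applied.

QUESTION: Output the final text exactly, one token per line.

Answer: pht
kyl
lovrx
bjj
cxer
byhi
mira
qld
gdxty
juc
fugao
qfpof

Derivation:
Hunk 1: at line 3 remove [hgyf] add [cxer,byhi,rvhp] -> 13 lines: pht kyl lovrx bjj cxer byhi rvhp rzd cdwv hbrz juc fugao qfpof
Hunk 2: at line 7 remove [rzd,cdwv,hbrz] add [gdxty] -> 11 lines: pht kyl lovrx bjj cxer byhi rvhp gdxty juc fugao qfpof
Hunk 3: at line 5 remove [rvhp] add [mira,qld] -> 12 lines: pht kyl lovrx bjj cxer byhi mira qld gdxty juc fugao qfpof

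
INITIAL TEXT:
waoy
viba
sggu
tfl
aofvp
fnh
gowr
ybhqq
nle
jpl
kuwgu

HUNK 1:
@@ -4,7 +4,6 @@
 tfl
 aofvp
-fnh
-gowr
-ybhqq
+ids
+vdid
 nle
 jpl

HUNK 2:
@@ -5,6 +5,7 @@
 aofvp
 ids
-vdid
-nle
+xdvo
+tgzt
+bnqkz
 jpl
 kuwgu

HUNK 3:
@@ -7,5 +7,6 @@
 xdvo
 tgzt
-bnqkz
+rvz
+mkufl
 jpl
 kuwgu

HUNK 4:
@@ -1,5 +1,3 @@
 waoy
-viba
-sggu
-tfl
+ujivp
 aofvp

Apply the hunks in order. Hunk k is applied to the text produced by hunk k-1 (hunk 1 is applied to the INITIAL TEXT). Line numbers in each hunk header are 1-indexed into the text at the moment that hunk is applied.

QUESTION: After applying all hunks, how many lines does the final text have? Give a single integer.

Answer: 10

Derivation:
Hunk 1: at line 4 remove [fnh,gowr,ybhqq] add [ids,vdid] -> 10 lines: waoy viba sggu tfl aofvp ids vdid nle jpl kuwgu
Hunk 2: at line 5 remove [vdid,nle] add [xdvo,tgzt,bnqkz] -> 11 lines: waoy viba sggu tfl aofvp ids xdvo tgzt bnqkz jpl kuwgu
Hunk 3: at line 7 remove [bnqkz] add [rvz,mkufl] -> 12 lines: waoy viba sggu tfl aofvp ids xdvo tgzt rvz mkufl jpl kuwgu
Hunk 4: at line 1 remove [viba,sggu,tfl] add [ujivp] -> 10 lines: waoy ujivp aofvp ids xdvo tgzt rvz mkufl jpl kuwgu
Final line count: 10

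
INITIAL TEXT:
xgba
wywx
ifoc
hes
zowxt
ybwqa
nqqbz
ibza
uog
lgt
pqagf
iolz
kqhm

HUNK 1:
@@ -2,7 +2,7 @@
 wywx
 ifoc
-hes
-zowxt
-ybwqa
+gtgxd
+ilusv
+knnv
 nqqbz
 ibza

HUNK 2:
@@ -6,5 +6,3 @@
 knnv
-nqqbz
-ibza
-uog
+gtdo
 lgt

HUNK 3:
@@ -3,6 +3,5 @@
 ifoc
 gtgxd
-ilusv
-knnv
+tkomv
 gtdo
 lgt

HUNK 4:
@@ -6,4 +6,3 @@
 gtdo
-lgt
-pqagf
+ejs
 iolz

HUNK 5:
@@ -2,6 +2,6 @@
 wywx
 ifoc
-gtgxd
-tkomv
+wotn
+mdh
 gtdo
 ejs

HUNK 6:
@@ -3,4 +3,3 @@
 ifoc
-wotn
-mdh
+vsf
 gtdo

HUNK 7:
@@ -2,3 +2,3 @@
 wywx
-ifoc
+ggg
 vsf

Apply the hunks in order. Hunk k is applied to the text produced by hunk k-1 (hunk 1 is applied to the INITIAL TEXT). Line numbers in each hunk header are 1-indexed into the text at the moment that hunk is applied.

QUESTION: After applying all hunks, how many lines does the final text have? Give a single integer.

Answer: 8

Derivation:
Hunk 1: at line 2 remove [hes,zowxt,ybwqa] add [gtgxd,ilusv,knnv] -> 13 lines: xgba wywx ifoc gtgxd ilusv knnv nqqbz ibza uog lgt pqagf iolz kqhm
Hunk 2: at line 6 remove [nqqbz,ibza,uog] add [gtdo] -> 11 lines: xgba wywx ifoc gtgxd ilusv knnv gtdo lgt pqagf iolz kqhm
Hunk 3: at line 3 remove [ilusv,knnv] add [tkomv] -> 10 lines: xgba wywx ifoc gtgxd tkomv gtdo lgt pqagf iolz kqhm
Hunk 4: at line 6 remove [lgt,pqagf] add [ejs] -> 9 lines: xgba wywx ifoc gtgxd tkomv gtdo ejs iolz kqhm
Hunk 5: at line 2 remove [gtgxd,tkomv] add [wotn,mdh] -> 9 lines: xgba wywx ifoc wotn mdh gtdo ejs iolz kqhm
Hunk 6: at line 3 remove [wotn,mdh] add [vsf] -> 8 lines: xgba wywx ifoc vsf gtdo ejs iolz kqhm
Hunk 7: at line 2 remove [ifoc] add [ggg] -> 8 lines: xgba wywx ggg vsf gtdo ejs iolz kqhm
Final line count: 8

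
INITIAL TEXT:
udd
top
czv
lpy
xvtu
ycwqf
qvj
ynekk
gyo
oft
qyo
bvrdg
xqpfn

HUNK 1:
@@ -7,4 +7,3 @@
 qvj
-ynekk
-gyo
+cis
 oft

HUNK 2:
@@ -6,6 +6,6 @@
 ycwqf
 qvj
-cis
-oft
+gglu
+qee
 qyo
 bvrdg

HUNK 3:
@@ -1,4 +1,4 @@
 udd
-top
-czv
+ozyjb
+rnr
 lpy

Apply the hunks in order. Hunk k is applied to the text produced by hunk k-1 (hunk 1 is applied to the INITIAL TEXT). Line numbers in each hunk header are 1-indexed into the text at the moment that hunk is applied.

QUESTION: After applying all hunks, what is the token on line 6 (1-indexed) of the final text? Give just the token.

Answer: ycwqf

Derivation:
Hunk 1: at line 7 remove [ynekk,gyo] add [cis] -> 12 lines: udd top czv lpy xvtu ycwqf qvj cis oft qyo bvrdg xqpfn
Hunk 2: at line 6 remove [cis,oft] add [gglu,qee] -> 12 lines: udd top czv lpy xvtu ycwqf qvj gglu qee qyo bvrdg xqpfn
Hunk 3: at line 1 remove [top,czv] add [ozyjb,rnr] -> 12 lines: udd ozyjb rnr lpy xvtu ycwqf qvj gglu qee qyo bvrdg xqpfn
Final line 6: ycwqf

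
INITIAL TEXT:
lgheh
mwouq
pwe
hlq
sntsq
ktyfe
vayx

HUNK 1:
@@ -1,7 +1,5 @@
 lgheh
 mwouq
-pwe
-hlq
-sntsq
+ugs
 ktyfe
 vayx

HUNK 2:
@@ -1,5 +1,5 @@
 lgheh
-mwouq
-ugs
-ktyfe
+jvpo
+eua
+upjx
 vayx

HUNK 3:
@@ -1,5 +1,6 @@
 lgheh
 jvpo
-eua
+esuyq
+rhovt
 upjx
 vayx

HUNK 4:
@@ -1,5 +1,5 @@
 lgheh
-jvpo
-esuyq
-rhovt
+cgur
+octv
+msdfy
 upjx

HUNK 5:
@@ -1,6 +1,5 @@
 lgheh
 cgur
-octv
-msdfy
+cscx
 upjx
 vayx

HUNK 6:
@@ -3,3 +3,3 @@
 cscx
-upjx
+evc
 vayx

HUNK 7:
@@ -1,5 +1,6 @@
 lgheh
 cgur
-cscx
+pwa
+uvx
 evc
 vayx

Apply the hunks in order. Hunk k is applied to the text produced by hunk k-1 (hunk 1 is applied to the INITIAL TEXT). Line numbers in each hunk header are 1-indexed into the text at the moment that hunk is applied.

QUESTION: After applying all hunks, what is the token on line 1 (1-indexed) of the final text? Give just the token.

Answer: lgheh

Derivation:
Hunk 1: at line 1 remove [pwe,hlq,sntsq] add [ugs] -> 5 lines: lgheh mwouq ugs ktyfe vayx
Hunk 2: at line 1 remove [mwouq,ugs,ktyfe] add [jvpo,eua,upjx] -> 5 lines: lgheh jvpo eua upjx vayx
Hunk 3: at line 1 remove [eua] add [esuyq,rhovt] -> 6 lines: lgheh jvpo esuyq rhovt upjx vayx
Hunk 4: at line 1 remove [jvpo,esuyq,rhovt] add [cgur,octv,msdfy] -> 6 lines: lgheh cgur octv msdfy upjx vayx
Hunk 5: at line 1 remove [octv,msdfy] add [cscx] -> 5 lines: lgheh cgur cscx upjx vayx
Hunk 6: at line 3 remove [upjx] add [evc] -> 5 lines: lgheh cgur cscx evc vayx
Hunk 7: at line 1 remove [cscx] add [pwa,uvx] -> 6 lines: lgheh cgur pwa uvx evc vayx
Final line 1: lgheh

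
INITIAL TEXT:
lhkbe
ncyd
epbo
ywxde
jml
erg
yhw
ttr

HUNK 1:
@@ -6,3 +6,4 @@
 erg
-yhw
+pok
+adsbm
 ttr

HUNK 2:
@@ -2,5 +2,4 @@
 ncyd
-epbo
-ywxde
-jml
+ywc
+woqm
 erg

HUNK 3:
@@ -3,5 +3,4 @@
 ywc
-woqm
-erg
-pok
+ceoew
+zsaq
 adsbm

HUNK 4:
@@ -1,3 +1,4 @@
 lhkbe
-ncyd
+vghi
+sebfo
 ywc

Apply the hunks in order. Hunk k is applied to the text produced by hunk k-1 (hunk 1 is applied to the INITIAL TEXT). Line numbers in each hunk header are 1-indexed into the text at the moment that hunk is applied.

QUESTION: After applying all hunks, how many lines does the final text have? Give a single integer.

Hunk 1: at line 6 remove [yhw] add [pok,adsbm] -> 9 lines: lhkbe ncyd epbo ywxde jml erg pok adsbm ttr
Hunk 2: at line 2 remove [epbo,ywxde,jml] add [ywc,woqm] -> 8 lines: lhkbe ncyd ywc woqm erg pok adsbm ttr
Hunk 3: at line 3 remove [woqm,erg,pok] add [ceoew,zsaq] -> 7 lines: lhkbe ncyd ywc ceoew zsaq adsbm ttr
Hunk 4: at line 1 remove [ncyd] add [vghi,sebfo] -> 8 lines: lhkbe vghi sebfo ywc ceoew zsaq adsbm ttr
Final line count: 8

Answer: 8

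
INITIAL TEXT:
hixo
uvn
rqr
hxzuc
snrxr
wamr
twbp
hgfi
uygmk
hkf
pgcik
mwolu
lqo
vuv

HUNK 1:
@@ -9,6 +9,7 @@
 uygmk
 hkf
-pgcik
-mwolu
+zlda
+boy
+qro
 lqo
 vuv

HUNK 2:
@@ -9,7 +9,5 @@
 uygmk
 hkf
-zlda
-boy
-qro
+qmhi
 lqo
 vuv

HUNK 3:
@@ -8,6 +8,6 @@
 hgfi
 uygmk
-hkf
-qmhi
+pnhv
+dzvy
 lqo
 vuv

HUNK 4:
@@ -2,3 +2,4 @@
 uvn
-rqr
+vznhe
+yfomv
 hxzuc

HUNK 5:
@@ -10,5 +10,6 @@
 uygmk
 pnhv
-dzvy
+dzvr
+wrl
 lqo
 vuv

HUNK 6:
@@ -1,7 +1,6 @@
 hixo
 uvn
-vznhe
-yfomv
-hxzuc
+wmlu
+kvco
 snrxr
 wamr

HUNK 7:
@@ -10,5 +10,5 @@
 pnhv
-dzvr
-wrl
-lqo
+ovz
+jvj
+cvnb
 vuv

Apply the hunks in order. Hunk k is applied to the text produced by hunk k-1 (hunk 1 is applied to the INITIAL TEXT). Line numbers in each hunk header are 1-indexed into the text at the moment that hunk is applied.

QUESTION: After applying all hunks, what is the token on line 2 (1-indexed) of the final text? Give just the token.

Answer: uvn

Derivation:
Hunk 1: at line 9 remove [pgcik,mwolu] add [zlda,boy,qro] -> 15 lines: hixo uvn rqr hxzuc snrxr wamr twbp hgfi uygmk hkf zlda boy qro lqo vuv
Hunk 2: at line 9 remove [zlda,boy,qro] add [qmhi] -> 13 lines: hixo uvn rqr hxzuc snrxr wamr twbp hgfi uygmk hkf qmhi lqo vuv
Hunk 3: at line 8 remove [hkf,qmhi] add [pnhv,dzvy] -> 13 lines: hixo uvn rqr hxzuc snrxr wamr twbp hgfi uygmk pnhv dzvy lqo vuv
Hunk 4: at line 2 remove [rqr] add [vznhe,yfomv] -> 14 lines: hixo uvn vznhe yfomv hxzuc snrxr wamr twbp hgfi uygmk pnhv dzvy lqo vuv
Hunk 5: at line 10 remove [dzvy] add [dzvr,wrl] -> 15 lines: hixo uvn vznhe yfomv hxzuc snrxr wamr twbp hgfi uygmk pnhv dzvr wrl lqo vuv
Hunk 6: at line 1 remove [vznhe,yfomv,hxzuc] add [wmlu,kvco] -> 14 lines: hixo uvn wmlu kvco snrxr wamr twbp hgfi uygmk pnhv dzvr wrl lqo vuv
Hunk 7: at line 10 remove [dzvr,wrl,lqo] add [ovz,jvj,cvnb] -> 14 lines: hixo uvn wmlu kvco snrxr wamr twbp hgfi uygmk pnhv ovz jvj cvnb vuv
Final line 2: uvn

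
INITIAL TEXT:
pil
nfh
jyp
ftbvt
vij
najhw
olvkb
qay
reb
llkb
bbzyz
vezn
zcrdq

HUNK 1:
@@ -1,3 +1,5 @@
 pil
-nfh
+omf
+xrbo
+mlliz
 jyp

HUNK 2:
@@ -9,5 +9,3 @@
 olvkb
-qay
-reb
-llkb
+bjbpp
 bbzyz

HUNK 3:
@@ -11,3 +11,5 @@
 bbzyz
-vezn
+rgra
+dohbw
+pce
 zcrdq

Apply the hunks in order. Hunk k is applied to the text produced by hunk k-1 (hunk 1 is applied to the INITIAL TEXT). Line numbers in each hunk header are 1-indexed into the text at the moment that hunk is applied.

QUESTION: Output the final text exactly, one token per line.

Hunk 1: at line 1 remove [nfh] add [omf,xrbo,mlliz] -> 15 lines: pil omf xrbo mlliz jyp ftbvt vij najhw olvkb qay reb llkb bbzyz vezn zcrdq
Hunk 2: at line 9 remove [qay,reb,llkb] add [bjbpp] -> 13 lines: pil omf xrbo mlliz jyp ftbvt vij najhw olvkb bjbpp bbzyz vezn zcrdq
Hunk 3: at line 11 remove [vezn] add [rgra,dohbw,pce] -> 15 lines: pil omf xrbo mlliz jyp ftbvt vij najhw olvkb bjbpp bbzyz rgra dohbw pce zcrdq

Answer: pil
omf
xrbo
mlliz
jyp
ftbvt
vij
najhw
olvkb
bjbpp
bbzyz
rgra
dohbw
pce
zcrdq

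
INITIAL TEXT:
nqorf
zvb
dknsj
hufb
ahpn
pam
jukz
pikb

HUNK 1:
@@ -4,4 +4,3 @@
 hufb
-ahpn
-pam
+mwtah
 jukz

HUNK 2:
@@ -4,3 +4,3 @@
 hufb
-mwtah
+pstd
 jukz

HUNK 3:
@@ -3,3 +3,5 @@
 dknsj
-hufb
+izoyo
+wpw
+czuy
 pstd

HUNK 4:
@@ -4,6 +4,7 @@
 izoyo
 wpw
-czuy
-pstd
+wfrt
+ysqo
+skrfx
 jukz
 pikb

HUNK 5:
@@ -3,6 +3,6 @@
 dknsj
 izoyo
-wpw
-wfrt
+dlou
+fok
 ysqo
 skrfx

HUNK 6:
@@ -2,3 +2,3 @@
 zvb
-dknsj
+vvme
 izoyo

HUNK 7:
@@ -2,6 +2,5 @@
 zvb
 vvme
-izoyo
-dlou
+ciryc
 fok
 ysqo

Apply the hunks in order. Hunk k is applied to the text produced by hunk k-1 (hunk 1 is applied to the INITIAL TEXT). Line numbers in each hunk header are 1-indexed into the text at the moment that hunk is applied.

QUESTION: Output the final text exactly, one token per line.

Answer: nqorf
zvb
vvme
ciryc
fok
ysqo
skrfx
jukz
pikb

Derivation:
Hunk 1: at line 4 remove [ahpn,pam] add [mwtah] -> 7 lines: nqorf zvb dknsj hufb mwtah jukz pikb
Hunk 2: at line 4 remove [mwtah] add [pstd] -> 7 lines: nqorf zvb dknsj hufb pstd jukz pikb
Hunk 3: at line 3 remove [hufb] add [izoyo,wpw,czuy] -> 9 lines: nqorf zvb dknsj izoyo wpw czuy pstd jukz pikb
Hunk 4: at line 4 remove [czuy,pstd] add [wfrt,ysqo,skrfx] -> 10 lines: nqorf zvb dknsj izoyo wpw wfrt ysqo skrfx jukz pikb
Hunk 5: at line 3 remove [wpw,wfrt] add [dlou,fok] -> 10 lines: nqorf zvb dknsj izoyo dlou fok ysqo skrfx jukz pikb
Hunk 6: at line 2 remove [dknsj] add [vvme] -> 10 lines: nqorf zvb vvme izoyo dlou fok ysqo skrfx jukz pikb
Hunk 7: at line 2 remove [izoyo,dlou] add [ciryc] -> 9 lines: nqorf zvb vvme ciryc fok ysqo skrfx jukz pikb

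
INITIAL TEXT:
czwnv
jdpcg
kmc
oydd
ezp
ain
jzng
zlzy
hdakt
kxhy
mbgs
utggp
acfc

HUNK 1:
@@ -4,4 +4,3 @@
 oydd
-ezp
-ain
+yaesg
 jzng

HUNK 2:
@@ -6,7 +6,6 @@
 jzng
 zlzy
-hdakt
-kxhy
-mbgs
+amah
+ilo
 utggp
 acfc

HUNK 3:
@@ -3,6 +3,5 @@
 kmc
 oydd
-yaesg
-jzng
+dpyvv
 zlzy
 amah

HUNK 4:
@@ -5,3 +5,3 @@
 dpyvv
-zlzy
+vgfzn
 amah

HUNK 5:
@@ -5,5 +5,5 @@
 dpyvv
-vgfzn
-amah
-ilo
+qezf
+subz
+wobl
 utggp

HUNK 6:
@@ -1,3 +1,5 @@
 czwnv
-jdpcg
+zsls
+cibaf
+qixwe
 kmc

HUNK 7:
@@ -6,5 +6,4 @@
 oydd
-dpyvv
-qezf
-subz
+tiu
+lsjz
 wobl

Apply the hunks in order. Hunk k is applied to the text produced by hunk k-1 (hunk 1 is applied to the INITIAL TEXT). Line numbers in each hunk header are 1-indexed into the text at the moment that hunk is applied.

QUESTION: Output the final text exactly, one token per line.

Answer: czwnv
zsls
cibaf
qixwe
kmc
oydd
tiu
lsjz
wobl
utggp
acfc

Derivation:
Hunk 1: at line 4 remove [ezp,ain] add [yaesg] -> 12 lines: czwnv jdpcg kmc oydd yaesg jzng zlzy hdakt kxhy mbgs utggp acfc
Hunk 2: at line 6 remove [hdakt,kxhy,mbgs] add [amah,ilo] -> 11 lines: czwnv jdpcg kmc oydd yaesg jzng zlzy amah ilo utggp acfc
Hunk 3: at line 3 remove [yaesg,jzng] add [dpyvv] -> 10 lines: czwnv jdpcg kmc oydd dpyvv zlzy amah ilo utggp acfc
Hunk 4: at line 5 remove [zlzy] add [vgfzn] -> 10 lines: czwnv jdpcg kmc oydd dpyvv vgfzn amah ilo utggp acfc
Hunk 5: at line 5 remove [vgfzn,amah,ilo] add [qezf,subz,wobl] -> 10 lines: czwnv jdpcg kmc oydd dpyvv qezf subz wobl utggp acfc
Hunk 6: at line 1 remove [jdpcg] add [zsls,cibaf,qixwe] -> 12 lines: czwnv zsls cibaf qixwe kmc oydd dpyvv qezf subz wobl utggp acfc
Hunk 7: at line 6 remove [dpyvv,qezf,subz] add [tiu,lsjz] -> 11 lines: czwnv zsls cibaf qixwe kmc oydd tiu lsjz wobl utggp acfc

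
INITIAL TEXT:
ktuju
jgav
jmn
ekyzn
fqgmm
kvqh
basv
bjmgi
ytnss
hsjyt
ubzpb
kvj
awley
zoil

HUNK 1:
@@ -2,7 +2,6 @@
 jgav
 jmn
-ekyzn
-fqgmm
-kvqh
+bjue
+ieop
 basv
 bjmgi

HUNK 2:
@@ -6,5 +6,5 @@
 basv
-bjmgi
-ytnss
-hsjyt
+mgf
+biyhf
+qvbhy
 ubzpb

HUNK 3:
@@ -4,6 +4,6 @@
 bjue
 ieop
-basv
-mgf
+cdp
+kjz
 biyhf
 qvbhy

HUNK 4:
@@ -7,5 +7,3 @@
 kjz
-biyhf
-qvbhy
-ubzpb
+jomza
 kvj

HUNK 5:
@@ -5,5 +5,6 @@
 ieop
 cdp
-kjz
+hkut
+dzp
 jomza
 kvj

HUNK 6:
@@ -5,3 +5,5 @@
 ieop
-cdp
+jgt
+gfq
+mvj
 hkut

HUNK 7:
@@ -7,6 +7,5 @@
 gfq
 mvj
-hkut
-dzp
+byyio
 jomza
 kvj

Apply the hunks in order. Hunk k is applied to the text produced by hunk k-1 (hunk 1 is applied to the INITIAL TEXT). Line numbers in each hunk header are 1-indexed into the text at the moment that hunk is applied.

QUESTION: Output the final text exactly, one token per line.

Hunk 1: at line 2 remove [ekyzn,fqgmm,kvqh] add [bjue,ieop] -> 13 lines: ktuju jgav jmn bjue ieop basv bjmgi ytnss hsjyt ubzpb kvj awley zoil
Hunk 2: at line 6 remove [bjmgi,ytnss,hsjyt] add [mgf,biyhf,qvbhy] -> 13 lines: ktuju jgav jmn bjue ieop basv mgf biyhf qvbhy ubzpb kvj awley zoil
Hunk 3: at line 4 remove [basv,mgf] add [cdp,kjz] -> 13 lines: ktuju jgav jmn bjue ieop cdp kjz biyhf qvbhy ubzpb kvj awley zoil
Hunk 4: at line 7 remove [biyhf,qvbhy,ubzpb] add [jomza] -> 11 lines: ktuju jgav jmn bjue ieop cdp kjz jomza kvj awley zoil
Hunk 5: at line 5 remove [kjz] add [hkut,dzp] -> 12 lines: ktuju jgav jmn bjue ieop cdp hkut dzp jomza kvj awley zoil
Hunk 6: at line 5 remove [cdp] add [jgt,gfq,mvj] -> 14 lines: ktuju jgav jmn bjue ieop jgt gfq mvj hkut dzp jomza kvj awley zoil
Hunk 7: at line 7 remove [hkut,dzp] add [byyio] -> 13 lines: ktuju jgav jmn bjue ieop jgt gfq mvj byyio jomza kvj awley zoil

Answer: ktuju
jgav
jmn
bjue
ieop
jgt
gfq
mvj
byyio
jomza
kvj
awley
zoil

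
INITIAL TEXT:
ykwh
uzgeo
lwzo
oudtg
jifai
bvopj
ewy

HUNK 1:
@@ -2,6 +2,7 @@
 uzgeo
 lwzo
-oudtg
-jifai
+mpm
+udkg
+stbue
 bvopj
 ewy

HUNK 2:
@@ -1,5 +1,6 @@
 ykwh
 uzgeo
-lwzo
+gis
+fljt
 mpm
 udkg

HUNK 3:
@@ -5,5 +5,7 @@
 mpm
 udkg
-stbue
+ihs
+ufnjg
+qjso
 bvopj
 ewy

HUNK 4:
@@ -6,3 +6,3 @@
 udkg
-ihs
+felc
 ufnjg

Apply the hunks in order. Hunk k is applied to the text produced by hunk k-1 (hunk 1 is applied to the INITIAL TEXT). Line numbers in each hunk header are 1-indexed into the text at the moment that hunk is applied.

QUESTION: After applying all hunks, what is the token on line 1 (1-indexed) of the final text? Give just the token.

Answer: ykwh

Derivation:
Hunk 1: at line 2 remove [oudtg,jifai] add [mpm,udkg,stbue] -> 8 lines: ykwh uzgeo lwzo mpm udkg stbue bvopj ewy
Hunk 2: at line 1 remove [lwzo] add [gis,fljt] -> 9 lines: ykwh uzgeo gis fljt mpm udkg stbue bvopj ewy
Hunk 3: at line 5 remove [stbue] add [ihs,ufnjg,qjso] -> 11 lines: ykwh uzgeo gis fljt mpm udkg ihs ufnjg qjso bvopj ewy
Hunk 4: at line 6 remove [ihs] add [felc] -> 11 lines: ykwh uzgeo gis fljt mpm udkg felc ufnjg qjso bvopj ewy
Final line 1: ykwh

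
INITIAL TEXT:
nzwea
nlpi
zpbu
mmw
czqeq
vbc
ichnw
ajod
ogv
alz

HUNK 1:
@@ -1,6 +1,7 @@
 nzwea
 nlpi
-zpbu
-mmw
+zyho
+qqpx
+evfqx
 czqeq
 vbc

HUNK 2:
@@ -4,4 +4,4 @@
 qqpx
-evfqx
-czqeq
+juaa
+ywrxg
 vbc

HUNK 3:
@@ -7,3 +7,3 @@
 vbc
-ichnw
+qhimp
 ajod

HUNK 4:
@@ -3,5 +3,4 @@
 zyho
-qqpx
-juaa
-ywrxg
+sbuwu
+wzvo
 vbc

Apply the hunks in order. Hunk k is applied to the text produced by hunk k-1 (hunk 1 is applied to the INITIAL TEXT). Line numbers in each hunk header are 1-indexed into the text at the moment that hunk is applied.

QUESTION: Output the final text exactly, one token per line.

Answer: nzwea
nlpi
zyho
sbuwu
wzvo
vbc
qhimp
ajod
ogv
alz

Derivation:
Hunk 1: at line 1 remove [zpbu,mmw] add [zyho,qqpx,evfqx] -> 11 lines: nzwea nlpi zyho qqpx evfqx czqeq vbc ichnw ajod ogv alz
Hunk 2: at line 4 remove [evfqx,czqeq] add [juaa,ywrxg] -> 11 lines: nzwea nlpi zyho qqpx juaa ywrxg vbc ichnw ajod ogv alz
Hunk 3: at line 7 remove [ichnw] add [qhimp] -> 11 lines: nzwea nlpi zyho qqpx juaa ywrxg vbc qhimp ajod ogv alz
Hunk 4: at line 3 remove [qqpx,juaa,ywrxg] add [sbuwu,wzvo] -> 10 lines: nzwea nlpi zyho sbuwu wzvo vbc qhimp ajod ogv alz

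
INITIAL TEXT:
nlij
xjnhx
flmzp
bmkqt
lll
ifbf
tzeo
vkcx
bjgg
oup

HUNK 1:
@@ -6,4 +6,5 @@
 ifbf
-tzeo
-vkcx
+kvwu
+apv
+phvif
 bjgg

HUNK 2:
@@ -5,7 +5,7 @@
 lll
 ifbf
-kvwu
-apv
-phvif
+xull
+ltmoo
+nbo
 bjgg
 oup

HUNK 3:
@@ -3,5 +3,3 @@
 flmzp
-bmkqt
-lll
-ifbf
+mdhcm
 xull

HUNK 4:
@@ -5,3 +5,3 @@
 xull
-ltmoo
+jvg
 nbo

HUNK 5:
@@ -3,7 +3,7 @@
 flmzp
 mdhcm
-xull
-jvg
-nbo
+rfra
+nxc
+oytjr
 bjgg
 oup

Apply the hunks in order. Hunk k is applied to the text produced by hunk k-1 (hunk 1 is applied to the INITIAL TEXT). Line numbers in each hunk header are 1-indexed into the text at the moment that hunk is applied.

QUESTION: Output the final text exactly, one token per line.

Hunk 1: at line 6 remove [tzeo,vkcx] add [kvwu,apv,phvif] -> 11 lines: nlij xjnhx flmzp bmkqt lll ifbf kvwu apv phvif bjgg oup
Hunk 2: at line 5 remove [kvwu,apv,phvif] add [xull,ltmoo,nbo] -> 11 lines: nlij xjnhx flmzp bmkqt lll ifbf xull ltmoo nbo bjgg oup
Hunk 3: at line 3 remove [bmkqt,lll,ifbf] add [mdhcm] -> 9 lines: nlij xjnhx flmzp mdhcm xull ltmoo nbo bjgg oup
Hunk 4: at line 5 remove [ltmoo] add [jvg] -> 9 lines: nlij xjnhx flmzp mdhcm xull jvg nbo bjgg oup
Hunk 5: at line 3 remove [xull,jvg,nbo] add [rfra,nxc,oytjr] -> 9 lines: nlij xjnhx flmzp mdhcm rfra nxc oytjr bjgg oup

Answer: nlij
xjnhx
flmzp
mdhcm
rfra
nxc
oytjr
bjgg
oup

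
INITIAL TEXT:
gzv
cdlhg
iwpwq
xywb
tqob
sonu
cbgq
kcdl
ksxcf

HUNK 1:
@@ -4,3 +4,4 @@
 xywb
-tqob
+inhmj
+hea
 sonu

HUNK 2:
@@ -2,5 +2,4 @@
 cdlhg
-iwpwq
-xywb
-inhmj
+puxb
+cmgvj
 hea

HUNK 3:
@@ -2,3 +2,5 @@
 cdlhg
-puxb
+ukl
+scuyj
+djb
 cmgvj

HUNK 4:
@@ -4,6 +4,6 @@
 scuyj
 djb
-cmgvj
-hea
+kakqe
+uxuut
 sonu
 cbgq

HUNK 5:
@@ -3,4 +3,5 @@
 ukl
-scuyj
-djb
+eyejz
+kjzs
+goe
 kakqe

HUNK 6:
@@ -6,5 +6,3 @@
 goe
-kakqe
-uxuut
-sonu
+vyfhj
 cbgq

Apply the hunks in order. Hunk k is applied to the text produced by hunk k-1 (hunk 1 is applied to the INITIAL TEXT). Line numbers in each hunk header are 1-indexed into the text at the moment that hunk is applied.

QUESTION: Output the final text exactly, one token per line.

Answer: gzv
cdlhg
ukl
eyejz
kjzs
goe
vyfhj
cbgq
kcdl
ksxcf

Derivation:
Hunk 1: at line 4 remove [tqob] add [inhmj,hea] -> 10 lines: gzv cdlhg iwpwq xywb inhmj hea sonu cbgq kcdl ksxcf
Hunk 2: at line 2 remove [iwpwq,xywb,inhmj] add [puxb,cmgvj] -> 9 lines: gzv cdlhg puxb cmgvj hea sonu cbgq kcdl ksxcf
Hunk 3: at line 2 remove [puxb] add [ukl,scuyj,djb] -> 11 lines: gzv cdlhg ukl scuyj djb cmgvj hea sonu cbgq kcdl ksxcf
Hunk 4: at line 4 remove [cmgvj,hea] add [kakqe,uxuut] -> 11 lines: gzv cdlhg ukl scuyj djb kakqe uxuut sonu cbgq kcdl ksxcf
Hunk 5: at line 3 remove [scuyj,djb] add [eyejz,kjzs,goe] -> 12 lines: gzv cdlhg ukl eyejz kjzs goe kakqe uxuut sonu cbgq kcdl ksxcf
Hunk 6: at line 6 remove [kakqe,uxuut,sonu] add [vyfhj] -> 10 lines: gzv cdlhg ukl eyejz kjzs goe vyfhj cbgq kcdl ksxcf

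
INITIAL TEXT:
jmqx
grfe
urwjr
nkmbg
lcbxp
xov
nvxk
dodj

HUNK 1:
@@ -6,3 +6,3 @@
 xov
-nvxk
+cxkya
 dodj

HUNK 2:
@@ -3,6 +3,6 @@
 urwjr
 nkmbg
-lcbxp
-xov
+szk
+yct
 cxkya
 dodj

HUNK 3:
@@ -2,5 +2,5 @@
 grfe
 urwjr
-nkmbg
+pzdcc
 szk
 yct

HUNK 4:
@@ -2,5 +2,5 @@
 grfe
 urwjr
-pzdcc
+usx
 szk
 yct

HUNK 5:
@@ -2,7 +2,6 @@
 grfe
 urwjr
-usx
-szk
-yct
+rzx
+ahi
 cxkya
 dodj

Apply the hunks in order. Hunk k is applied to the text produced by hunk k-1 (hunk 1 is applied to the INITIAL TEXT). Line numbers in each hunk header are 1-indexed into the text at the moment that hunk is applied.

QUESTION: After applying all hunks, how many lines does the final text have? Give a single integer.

Hunk 1: at line 6 remove [nvxk] add [cxkya] -> 8 lines: jmqx grfe urwjr nkmbg lcbxp xov cxkya dodj
Hunk 2: at line 3 remove [lcbxp,xov] add [szk,yct] -> 8 lines: jmqx grfe urwjr nkmbg szk yct cxkya dodj
Hunk 3: at line 2 remove [nkmbg] add [pzdcc] -> 8 lines: jmqx grfe urwjr pzdcc szk yct cxkya dodj
Hunk 4: at line 2 remove [pzdcc] add [usx] -> 8 lines: jmqx grfe urwjr usx szk yct cxkya dodj
Hunk 5: at line 2 remove [usx,szk,yct] add [rzx,ahi] -> 7 lines: jmqx grfe urwjr rzx ahi cxkya dodj
Final line count: 7

Answer: 7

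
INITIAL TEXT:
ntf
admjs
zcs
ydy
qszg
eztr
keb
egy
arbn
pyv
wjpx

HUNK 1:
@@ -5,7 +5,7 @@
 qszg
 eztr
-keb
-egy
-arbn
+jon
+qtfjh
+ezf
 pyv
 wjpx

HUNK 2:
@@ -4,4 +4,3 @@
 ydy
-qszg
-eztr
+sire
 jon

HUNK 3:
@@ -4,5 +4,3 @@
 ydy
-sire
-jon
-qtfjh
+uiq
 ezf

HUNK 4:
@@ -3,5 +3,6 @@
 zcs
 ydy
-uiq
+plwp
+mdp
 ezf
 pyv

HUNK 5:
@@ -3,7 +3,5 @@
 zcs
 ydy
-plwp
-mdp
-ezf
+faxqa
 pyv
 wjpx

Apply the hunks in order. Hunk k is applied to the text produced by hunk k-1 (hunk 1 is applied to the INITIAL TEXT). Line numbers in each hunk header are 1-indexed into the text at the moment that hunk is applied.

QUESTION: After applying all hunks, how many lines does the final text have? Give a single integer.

Hunk 1: at line 5 remove [keb,egy,arbn] add [jon,qtfjh,ezf] -> 11 lines: ntf admjs zcs ydy qszg eztr jon qtfjh ezf pyv wjpx
Hunk 2: at line 4 remove [qszg,eztr] add [sire] -> 10 lines: ntf admjs zcs ydy sire jon qtfjh ezf pyv wjpx
Hunk 3: at line 4 remove [sire,jon,qtfjh] add [uiq] -> 8 lines: ntf admjs zcs ydy uiq ezf pyv wjpx
Hunk 4: at line 3 remove [uiq] add [plwp,mdp] -> 9 lines: ntf admjs zcs ydy plwp mdp ezf pyv wjpx
Hunk 5: at line 3 remove [plwp,mdp,ezf] add [faxqa] -> 7 lines: ntf admjs zcs ydy faxqa pyv wjpx
Final line count: 7

Answer: 7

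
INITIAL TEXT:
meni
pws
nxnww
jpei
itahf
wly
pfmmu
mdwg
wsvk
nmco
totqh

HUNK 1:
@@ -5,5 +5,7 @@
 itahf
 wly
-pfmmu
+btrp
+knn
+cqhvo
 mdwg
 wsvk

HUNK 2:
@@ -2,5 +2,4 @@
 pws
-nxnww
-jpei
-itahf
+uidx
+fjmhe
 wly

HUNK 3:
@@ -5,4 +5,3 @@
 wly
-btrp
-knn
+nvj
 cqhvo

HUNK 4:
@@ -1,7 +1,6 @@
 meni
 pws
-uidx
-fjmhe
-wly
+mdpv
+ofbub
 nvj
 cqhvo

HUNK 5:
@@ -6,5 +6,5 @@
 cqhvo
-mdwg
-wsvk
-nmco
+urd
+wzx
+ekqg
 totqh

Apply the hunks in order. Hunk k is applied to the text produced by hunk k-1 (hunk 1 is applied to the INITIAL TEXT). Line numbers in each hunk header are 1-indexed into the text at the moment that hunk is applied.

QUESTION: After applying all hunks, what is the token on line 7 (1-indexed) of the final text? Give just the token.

Hunk 1: at line 5 remove [pfmmu] add [btrp,knn,cqhvo] -> 13 lines: meni pws nxnww jpei itahf wly btrp knn cqhvo mdwg wsvk nmco totqh
Hunk 2: at line 2 remove [nxnww,jpei,itahf] add [uidx,fjmhe] -> 12 lines: meni pws uidx fjmhe wly btrp knn cqhvo mdwg wsvk nmco totqh
Hunk 3: at line 5 remove [btrp,knn] add [nvj] -> 11 lines: meni pws uidx fjmhe wly nvj cqhvo mdwg wsvk nmco totqh
Hunk 4: at line 1 remove [uidx,fjmhe,wly] add [mdpv,ofbub] -> 10 lines: meni pws mdpv ofbub nvj cqhvo mdwg wsvk nmco totqh
Hunk 5: at line 6 remove [mdwg,wsvk,nmco] add [urd,wzx,ekqg] -> 10 lines: meni pws mdpv ofbub nvj cqhvo urd wzx ekqg totqh
Final line 7: urd

Answer: urd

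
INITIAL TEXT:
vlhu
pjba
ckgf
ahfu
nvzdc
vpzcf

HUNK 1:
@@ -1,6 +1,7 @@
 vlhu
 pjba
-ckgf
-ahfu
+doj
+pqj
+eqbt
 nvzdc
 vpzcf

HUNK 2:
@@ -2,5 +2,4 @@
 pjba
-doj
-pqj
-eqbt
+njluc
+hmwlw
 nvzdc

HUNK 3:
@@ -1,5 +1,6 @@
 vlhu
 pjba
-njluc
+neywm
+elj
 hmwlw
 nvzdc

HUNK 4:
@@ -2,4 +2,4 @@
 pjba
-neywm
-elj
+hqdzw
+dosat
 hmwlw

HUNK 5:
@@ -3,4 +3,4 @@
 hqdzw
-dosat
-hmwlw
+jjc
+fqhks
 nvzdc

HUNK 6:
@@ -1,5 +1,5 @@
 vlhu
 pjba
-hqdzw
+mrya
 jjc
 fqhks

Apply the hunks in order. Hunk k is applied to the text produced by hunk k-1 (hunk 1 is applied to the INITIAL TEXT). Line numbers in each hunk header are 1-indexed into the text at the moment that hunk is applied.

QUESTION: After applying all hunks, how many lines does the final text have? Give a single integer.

Hunk 1: at line 1 remove [ckgf,ahfu] add [doj,pqj,eqbt] -> 7 lines: vlhu pjba doj pqj eqbt nvzdc vpzcf
Hunk 2: at line 2 remove [doj,pqj,eqbt] add [njluc,hmwlw] -> 6 lines: vlhu pjba njluc hmwlw nvzdc vpzcf
Hunk 3: at line 1 remove [njluc] add [neywm,elj] -> 7 lines: vlhu pjba neywm elj hmwlw nvzdc vpzcf
Hunk 4: at line 2 remove [neywm,elj] add [hqdzw,dosat] -> 7 lines: vlhu pjba hqdzw dosat hmwlw nvzdc vpzcf
Hunk 5: at line 3 remove [dosat,hmwlw] add [jjc,fqhks] -> 7 lines: vlhu pjba hqdzw jjc fqhks nvzdc vpzcf
Hunk 6: at line 1 remove [hqdzw] add [mrya] -> 7 lines: vlhu pjba mrya jjc fqhks nvzdc vpzcf
Final line count: 7

Answer: 7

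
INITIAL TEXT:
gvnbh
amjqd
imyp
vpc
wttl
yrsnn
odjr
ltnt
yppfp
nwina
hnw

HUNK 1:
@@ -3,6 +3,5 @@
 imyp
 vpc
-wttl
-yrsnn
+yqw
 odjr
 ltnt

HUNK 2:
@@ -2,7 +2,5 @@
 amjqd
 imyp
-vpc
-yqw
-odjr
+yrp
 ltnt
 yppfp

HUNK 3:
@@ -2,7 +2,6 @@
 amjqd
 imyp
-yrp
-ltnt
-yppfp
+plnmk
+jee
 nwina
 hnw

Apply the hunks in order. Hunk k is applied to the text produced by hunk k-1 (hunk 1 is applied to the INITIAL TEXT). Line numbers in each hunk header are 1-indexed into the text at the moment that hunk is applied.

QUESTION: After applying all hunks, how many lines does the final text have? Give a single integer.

Answer: 7

Derivation:
Hunk 1: at line 3 remove [wttl,yrsnn] add [yqw] -> 10 lines: gvnbh amjqd imyp vpc yqw odjr ltnt yppfp nwina hnw
Hunk 2: at line 2 remove [vpc,yqw,odjr] add [yrp] -> 8 lines: gvnbh amjqd imyp yrp ltnt yppfp nwina hnw
Hunk 3: at line 2 remove [yrp,ltnt,yppfp] add [plnmk,jee] -> 7 lines: gvnbh amjqd imyp plnmk jee nwina hnw
Final line count: 7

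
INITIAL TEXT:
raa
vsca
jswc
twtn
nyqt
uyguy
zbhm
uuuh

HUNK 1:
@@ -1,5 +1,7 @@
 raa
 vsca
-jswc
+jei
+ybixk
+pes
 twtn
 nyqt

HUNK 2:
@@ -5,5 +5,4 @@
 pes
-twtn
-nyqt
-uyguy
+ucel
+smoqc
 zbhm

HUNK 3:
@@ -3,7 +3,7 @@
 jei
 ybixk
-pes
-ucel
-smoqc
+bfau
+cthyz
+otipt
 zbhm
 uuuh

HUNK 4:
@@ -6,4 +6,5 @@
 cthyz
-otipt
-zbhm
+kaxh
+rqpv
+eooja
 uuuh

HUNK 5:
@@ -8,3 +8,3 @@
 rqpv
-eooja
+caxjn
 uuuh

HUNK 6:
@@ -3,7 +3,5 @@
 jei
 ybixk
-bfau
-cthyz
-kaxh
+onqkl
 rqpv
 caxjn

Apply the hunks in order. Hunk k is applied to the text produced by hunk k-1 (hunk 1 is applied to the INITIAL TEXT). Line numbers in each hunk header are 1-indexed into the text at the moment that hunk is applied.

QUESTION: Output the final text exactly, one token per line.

Answer: raa
vsca
jei
ybixk
onqkl
rqpv
caxjn
uuuh

Derivation:
Hunk 1: at line 1 remove [jswc] add [jei,ybixk,pes] -> 10 lines: raa vsca jei ybixk pes twtn nyqt uyguy zbhm uuuh
Hunk 2: at line 5 remove [twtn,nyqt,uyguy] add [ucel,smoqc] -> 9 lines: raa vsca jei ybixk pes ucel smoqc zbhm uuuh
Hunk 3: at line 3 remove [pes,ucel,smoqc] add [bfau,cthyz,otipt] -> 9 lines: raa vsca jei ybixk bfau cthyz otipt zbhm uuuh
Hunk 4: at line 6 remove [otipt,zbhm] add [kaxh,rqpv,eooja] -> 10 lines: raa vsca jei ybixk bfau cthyz kaxh rqpv eooja uuuh
Hunk 5: at line 8 remove [eooja] add [caxjn] -> 10 lines: raa vsca jei ybixk bfau cthyz kaxh rqpv caxjn uuuh
Hunk 6: at line 3 remove [bfau,cthyz,kaxh] add [onqkl] -> 8 lines: raa vsca jei ybixk onqkl rqpv caxjn uuuh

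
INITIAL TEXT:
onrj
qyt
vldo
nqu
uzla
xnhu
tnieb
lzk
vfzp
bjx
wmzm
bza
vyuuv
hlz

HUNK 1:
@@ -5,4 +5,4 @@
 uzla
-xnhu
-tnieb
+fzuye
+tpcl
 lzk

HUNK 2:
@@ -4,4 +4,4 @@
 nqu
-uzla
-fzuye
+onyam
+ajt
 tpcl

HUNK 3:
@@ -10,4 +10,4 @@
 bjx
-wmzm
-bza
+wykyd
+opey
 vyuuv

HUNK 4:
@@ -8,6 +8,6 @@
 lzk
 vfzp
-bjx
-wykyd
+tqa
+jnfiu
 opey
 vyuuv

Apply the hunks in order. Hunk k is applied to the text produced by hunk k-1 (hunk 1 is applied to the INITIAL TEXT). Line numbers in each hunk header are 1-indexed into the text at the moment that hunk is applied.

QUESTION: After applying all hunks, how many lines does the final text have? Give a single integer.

Hunk 1: at line 5 remove [xnhu,tnieb] add [fzuye,tpcl] -> 14 lines: onrj qyt vldo nqu uzla fzuye tpcl lzk vfzp bjx wmzm bza vyuuv hlz
Hunk 2: at line 4 remove [uzla,fzuye] add [onyam,ajt] -> 14 lines: onrj qyt vldo nqu onyam ajt tpcl lzk vfzp bjx wmzm bza vyuuv hlz
Hunk 3: at line 10 remove [wmzm,bza] add [wykyd,opey] -> 14 lines: onrj qyt vldo nqu onyam ajt tpcl lzk vfzp bjx wykyd opey vyuuv hlz
Hunk 4: at line 8 remove [bjx,wykyd] add [tqa,jnfiu] -> 14 lines: onrj qyt vldo nqu onyam ajt tpcl lzk vfzp tqa jnfiu opey vyuuv hlz
Final line count: 14

Answer: 14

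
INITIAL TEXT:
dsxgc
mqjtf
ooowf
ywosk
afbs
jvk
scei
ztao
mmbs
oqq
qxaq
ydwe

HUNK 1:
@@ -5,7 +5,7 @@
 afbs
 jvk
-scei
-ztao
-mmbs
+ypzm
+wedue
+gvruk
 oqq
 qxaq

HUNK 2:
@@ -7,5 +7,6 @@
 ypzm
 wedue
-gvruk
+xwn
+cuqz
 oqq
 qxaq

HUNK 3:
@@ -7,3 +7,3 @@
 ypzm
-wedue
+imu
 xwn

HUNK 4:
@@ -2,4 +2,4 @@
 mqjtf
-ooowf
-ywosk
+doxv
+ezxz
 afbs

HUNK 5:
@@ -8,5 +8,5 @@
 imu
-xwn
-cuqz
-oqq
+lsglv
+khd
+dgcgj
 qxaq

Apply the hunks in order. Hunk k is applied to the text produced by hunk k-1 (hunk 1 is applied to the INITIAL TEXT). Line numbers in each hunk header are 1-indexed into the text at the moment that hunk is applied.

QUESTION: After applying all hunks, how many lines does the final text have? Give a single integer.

Hunk 1: at line 5 remove [scei,ztao,mmbs] add [ypzm,wedue,gvruk] -> 12 lines: dsxgc mqjtf ooowf ywosk afbs jvk ypzm wedue gvruk oqq qxaq ydwe
Hunk 2: at line 7 remove [gvruk] add [xwn,cuqz] -> 13 lines: dsxgc mqjtf ooowf ywosk afbs jvk ypzm wedue xwn cuqz oqq qxaq ydwe
Hunk 3: at line 7 remove [wedue] add [imu] -> 13 lines: dsxgc mqjtf ooowf ywosk afbs jvk ypzm imu xwn cuqz oqq qxaq ydwe
Hunk 4: at line 2 remove [ooowf,ywosk] add [doxv,ezxz] -> 13 lines: dsxgc mqjtf doxv ezxz afbs jvk ypzm imu xwn cuqz oqq qxaq ydwe
Hunk 5: at line 8 remove [xwn,cuqz,oqq] add [lsglv,khd,dgcgj] -> 13 lines: dsxgc mqjtf doxv ezxz afbs jvk ypzm imu lsglv khd dgcgj qxaq ydwe
Final line count: 13

Answer: 13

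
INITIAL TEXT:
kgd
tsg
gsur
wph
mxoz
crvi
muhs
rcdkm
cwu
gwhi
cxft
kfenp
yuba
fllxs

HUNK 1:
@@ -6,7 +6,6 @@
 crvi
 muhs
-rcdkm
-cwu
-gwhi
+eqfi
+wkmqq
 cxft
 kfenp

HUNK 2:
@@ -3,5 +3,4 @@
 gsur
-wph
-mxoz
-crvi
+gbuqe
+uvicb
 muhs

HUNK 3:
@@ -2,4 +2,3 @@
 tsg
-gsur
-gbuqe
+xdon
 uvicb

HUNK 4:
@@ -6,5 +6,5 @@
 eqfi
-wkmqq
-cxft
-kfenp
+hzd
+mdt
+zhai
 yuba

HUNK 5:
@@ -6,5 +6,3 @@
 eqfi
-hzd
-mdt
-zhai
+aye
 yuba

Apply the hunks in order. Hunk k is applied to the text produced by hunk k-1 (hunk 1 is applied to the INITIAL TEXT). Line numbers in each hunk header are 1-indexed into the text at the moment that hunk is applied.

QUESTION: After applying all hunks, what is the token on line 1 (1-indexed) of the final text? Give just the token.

Hunk 1: at line 6 remove [rcdkm,cwu,gwhi] add [eqfi,wkmqq] -> 13 lines: kgd tsg gsur wph mxoz crvi muhs eqfi wkmqq cxft kfenp yuba fllxs
Hunk 2: at line 3 remove [wph,mxoz,crvi] add [gbuqe,uvicb] -> 12 lines: kgd tsg gsur gbuqe uvicb muhs eqfi wkmqq cxft kfenp yuba fllxs
Hunk 3: at line 2 remove [gsur,gbuqe] add [xdon] -> 11 lines: kgd tsg xdon uvicb muhs eqfi wkmqq cxft kfenp yuba fllxs
Hunk 4: at line 6 remove [wkmqq,cxft,kfenp] add [hzd,mdt,zhai] -> 11 lines: kgd tsg xdon uvicb muhs eqfi hzd mdt zhai yuba fllxs
Hunk 5: at line 6 remove [hzd,mdt,zhai] add [aye] -> 9 lines: kgd tsg xdon uvicb muhs eqfi aye yuba fllxs
Final line 1: kgd

Answer: kgd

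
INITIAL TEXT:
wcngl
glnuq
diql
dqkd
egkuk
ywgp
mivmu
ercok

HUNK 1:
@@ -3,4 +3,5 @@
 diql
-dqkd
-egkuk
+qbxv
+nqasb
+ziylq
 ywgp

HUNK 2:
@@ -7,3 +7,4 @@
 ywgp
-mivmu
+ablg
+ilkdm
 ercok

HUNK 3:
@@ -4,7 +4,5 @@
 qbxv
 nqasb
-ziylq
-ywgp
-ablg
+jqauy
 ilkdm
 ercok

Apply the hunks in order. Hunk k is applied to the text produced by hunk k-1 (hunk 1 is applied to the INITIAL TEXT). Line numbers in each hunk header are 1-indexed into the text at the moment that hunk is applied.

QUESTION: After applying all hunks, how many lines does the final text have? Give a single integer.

Answer: 8

Derivation:
Hunk 1: at line 3 remove [dqkd,egkuk] add [qbxv,nqasb,ziylq] -> 9 lines: wcngl glnuq diql qbxv nqasb ziylq ywgp mivmu ercok
Hunk 2: at line 7 remove [mivmu] add [ablg,ilkdm] -> 10 lines: wcngl glnuq diql qbxv nqasb ziylq ywgp ablg ilkdm ercok
Hunk 3: at line 4 remove [ziylq,ywgp,ablg] add [jqauy] -> 8 lines: wcngl glnuq diql qbxv nqasb jqauy ilkdm ercok
Final line count: 8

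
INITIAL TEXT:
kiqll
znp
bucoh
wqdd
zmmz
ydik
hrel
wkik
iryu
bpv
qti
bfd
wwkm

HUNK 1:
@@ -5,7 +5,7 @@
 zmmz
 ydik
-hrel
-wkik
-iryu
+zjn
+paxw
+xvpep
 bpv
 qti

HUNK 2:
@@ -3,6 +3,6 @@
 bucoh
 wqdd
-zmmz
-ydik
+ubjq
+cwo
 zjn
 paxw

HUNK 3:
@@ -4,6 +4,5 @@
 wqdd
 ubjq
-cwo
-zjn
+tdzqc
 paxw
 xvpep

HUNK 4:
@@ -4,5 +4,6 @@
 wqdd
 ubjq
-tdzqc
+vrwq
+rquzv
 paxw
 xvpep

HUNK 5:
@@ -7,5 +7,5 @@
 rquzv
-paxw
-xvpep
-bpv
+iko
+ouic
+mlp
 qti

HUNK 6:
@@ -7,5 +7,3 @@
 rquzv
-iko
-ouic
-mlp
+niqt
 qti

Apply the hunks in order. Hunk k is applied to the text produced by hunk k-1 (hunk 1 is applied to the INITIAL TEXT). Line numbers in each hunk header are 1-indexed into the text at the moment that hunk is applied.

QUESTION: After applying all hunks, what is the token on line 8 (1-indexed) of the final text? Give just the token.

Answer: niqt

Derivation:
Hunk 1: at line 5 remove [hrel,wkik,iryu] add [zjn,paxw,xvpep] -> 13 lines: kiqll znp bucoh wqdd zmmz ydik zjn paxw xvpep bpv qti bfd wwkm
Hunk 2: at line 3 remove [zmmz,ydik] add [ubjq,cwo] -> 13 lines: kiqll znp bucoh wqdd ubjq cwo zjn paxw xvpep bpv qti bfd wwkm
Hunk 3: at line 4 remove [cwo,zjn] add [tdzqc] -> 12 lines: kiqll znp bucoh wqdd ubjq tdzqc paxw xvpep bpv qti bfd wwkm
Hunk 4: at line 4 remove [tdzqc] add [vrwq,rquzv] -> 13 lines: kiqll znp bucoh wqdd ubjq vrwq rquzv paxw xvpep bpv qti bfd wwkm
Hunk 5: at line 7 remove [paxw,xvpep,bpv] add [iko,ouic,mlp] -> 13 lines: kiqll znp bucoh wqdd ubjq vrwq rquzv iko ouic mlp qti bfd wwkm
Hunk 6: at line 7 remove [iko,ouic,mlp] add [niqt] -> 11 lines: kiqll znp bucoh wqdd ubjq vrwq rquzv niqt qti bfd wwkm
Final line 8: niqt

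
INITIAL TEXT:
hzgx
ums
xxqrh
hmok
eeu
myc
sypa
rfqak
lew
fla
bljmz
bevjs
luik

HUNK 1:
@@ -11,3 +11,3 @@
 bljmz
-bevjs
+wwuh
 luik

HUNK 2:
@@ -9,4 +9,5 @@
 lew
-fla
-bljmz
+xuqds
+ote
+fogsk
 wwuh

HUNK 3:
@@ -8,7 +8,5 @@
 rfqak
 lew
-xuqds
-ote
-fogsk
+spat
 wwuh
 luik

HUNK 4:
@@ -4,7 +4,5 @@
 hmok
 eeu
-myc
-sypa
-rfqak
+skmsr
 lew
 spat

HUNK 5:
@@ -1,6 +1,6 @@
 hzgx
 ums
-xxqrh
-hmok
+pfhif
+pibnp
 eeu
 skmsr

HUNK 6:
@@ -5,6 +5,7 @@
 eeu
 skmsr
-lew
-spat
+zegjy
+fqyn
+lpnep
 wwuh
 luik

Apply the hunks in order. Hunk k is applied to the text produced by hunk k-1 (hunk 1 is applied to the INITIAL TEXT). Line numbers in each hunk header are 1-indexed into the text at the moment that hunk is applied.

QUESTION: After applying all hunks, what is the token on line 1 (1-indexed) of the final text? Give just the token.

Answer: hzgx

Derivation:
Hunk 1: at line 11 remove [bevjs] add [wwuh] -> 13 lines: hzgx ums xxqrh hmok eeu myc sypa rfqak lew fla bljmz wwuh luik
Hunk 2: at line 9 remove [fla,bljmz] add [xuqds,ote,fogsk] -> 14 lines: hzgx ums xxqrh hmok eeu myc sypa rfqak lew xuqds ote fogsk wwuh luik
Hunk 3: at line 8 remove [xuqds,ote,fogsk] add [spat] -> 12 lines: hzgx ums xxqrh hmok eeu myc sypa rfqak lew spat wwuh luik
Hunk 4: at line 4 remove [myc,sypa,rfqak] add [skmsr] -> 10 lines: hzgx ums xxqrh hmok eeu skmsr lew spat wwuh luik
Hunk 5: at line 1 remove [xxqrh,hmok] add [pfhif,pibnp] -> 10 lines: hzgx ums pfhif pibnp eeu skmsr lew spat wwuh luik
Hunk 6: at line 5 remove [lew,spat] add [zegjy,fqyn,lpnep] -> 11 lines: hzgx ums pfhif pibnp eeu skmsr zegjy fqyn lpnep wwuh luik
Final line 1: hzgx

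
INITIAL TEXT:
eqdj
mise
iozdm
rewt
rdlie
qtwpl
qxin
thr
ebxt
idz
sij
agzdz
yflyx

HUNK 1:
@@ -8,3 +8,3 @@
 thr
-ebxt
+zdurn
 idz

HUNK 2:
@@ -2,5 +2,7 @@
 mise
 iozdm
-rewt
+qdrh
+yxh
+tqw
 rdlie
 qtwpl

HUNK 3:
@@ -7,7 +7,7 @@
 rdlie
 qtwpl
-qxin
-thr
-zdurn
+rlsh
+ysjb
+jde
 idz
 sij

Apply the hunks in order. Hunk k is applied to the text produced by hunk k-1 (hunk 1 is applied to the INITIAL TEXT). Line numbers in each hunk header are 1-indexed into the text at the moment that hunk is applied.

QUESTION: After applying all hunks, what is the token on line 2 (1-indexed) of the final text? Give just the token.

Answer: mise

Derivation:
Hunk 1: at line 8 remove [ebxt] add [zdurn] -> 13 lines: eqdj mise iozdm rewt rdlie qtwpl qxin thr zdurn idz sij agzdz yflyx
Hunk 2: at line 2 remove [rewt] add [qdrh,yxh,tqw] -> 15 lines: eqdj mise iozdm qdrh yxh tqw rdlie qtwpl qxin thr zdurn idz sij agzdz yflyx
Hunk 3: at line 7 remove [qxin,thr,zdurn] add [rlsh,ysjb,jde] -> 15 lines: eqdj mise iozdm qdrh yxh tqw rdlie qtwpl rlsh ysjb jde idz sij agzdz yflyx
Final line 2: mise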